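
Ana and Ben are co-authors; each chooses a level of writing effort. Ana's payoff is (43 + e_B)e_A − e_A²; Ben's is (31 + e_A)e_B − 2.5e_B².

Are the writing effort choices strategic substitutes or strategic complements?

strategic complements

Expanding Ana's payoff: 43e_A + e_Be_A − e_A².
∂π/∂e_A = 43 + e_B − 2e_A = 0, so e_A = 21.5 + 0.5e_B.
The best-response slope de_A/de_B = 0.5 > 0: the reaction function is upward-sloping, so the choices are strategic complements.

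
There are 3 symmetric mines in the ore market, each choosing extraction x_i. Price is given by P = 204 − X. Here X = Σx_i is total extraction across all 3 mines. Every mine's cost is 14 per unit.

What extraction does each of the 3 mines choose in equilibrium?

47.5

A representative mine's profit is π_i = x_i(204 − X) − 14x_i, with X = x_i + Σ_{j≠i} x_j.
First-order condition: 190 − 2x_i − Σ_{j≠i} x_j = 0.
With identical mines, set every x_j = x: then 190 − 2x − 2x = 0, i.e. x = 190/4 = 47.5.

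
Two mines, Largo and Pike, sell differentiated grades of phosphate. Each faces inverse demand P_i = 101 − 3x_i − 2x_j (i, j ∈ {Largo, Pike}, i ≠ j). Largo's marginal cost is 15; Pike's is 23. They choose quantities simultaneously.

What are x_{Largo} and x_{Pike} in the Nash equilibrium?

11.25, 9.25

Mine Largo's profit: π = x_{Largo}(101 − 3x_{Largo} − 2x_{Pike}) − 15x_{Largo}.
∂π/∂x_{Largo} = 86 − 6x_{Largo} − 2x_{Pike} = 0 ⇒ x_{Largo} = 43/3 − (1/3)x_{Pike}.
Similarly x_{Pike} = 13 − (1/3)x_{Largo}.
Solving the two reaction functions simultaneously: (1 − (−1/3)(−1/3))x_{Largo} = 43/3 − (1/3)·13, so (8/9)x_{Largo} = 10 and x_{Largo} = 11.25.
Then x_{Pike} = 13 − (1/3)·11.25 = 9.25.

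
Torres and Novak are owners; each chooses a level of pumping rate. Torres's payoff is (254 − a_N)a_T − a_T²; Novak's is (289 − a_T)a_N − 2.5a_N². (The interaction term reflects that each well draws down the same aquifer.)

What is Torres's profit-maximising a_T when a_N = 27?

113.5

Expanding Torres's payoff: 254a_T − a_Na_T − a_T².
∂π/∂a_T = 254 − a_N − 2a_T = 0, so a_T = 127 − 0.5a_N.
At a_N = 27: a_T = 127 − 0.5·27 = 113.5.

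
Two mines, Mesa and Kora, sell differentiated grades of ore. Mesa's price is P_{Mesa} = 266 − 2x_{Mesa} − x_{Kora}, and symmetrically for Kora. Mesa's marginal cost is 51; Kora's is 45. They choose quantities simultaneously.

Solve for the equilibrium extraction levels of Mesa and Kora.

Mine Mesa's profit: π = x_{Mesa}(266 − 2x_{Mesa} − x_{Kora}) − 51x_{Mesa}.
∂π/∂x_{Mesa} = 215 − 4x_{Mesa} − x_{Kora} = 0 ⇒ x_{Mesa} = 53.75 − 0.25x_{Kora}.
Similarly x_{Kora} = 55.25 − 0.25x_{Mesa}.
Solving the two reaction functions simultaneously: (1 − (−0.25)(−0.25))x_{Mesa} = 53.75 − 0.25·55.25, so 0.9375x_{Mesa} = 39.9375 and x_{Mesa} = 42.6.
Then x_{Kora} = 55.25 − 0.25·42.6 = 44.6.

42.6, 44.6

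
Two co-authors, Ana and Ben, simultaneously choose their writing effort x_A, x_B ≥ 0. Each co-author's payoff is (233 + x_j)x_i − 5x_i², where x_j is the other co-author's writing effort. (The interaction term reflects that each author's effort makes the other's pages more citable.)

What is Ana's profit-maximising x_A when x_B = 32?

26.5

Ana's payoff is (233 + x_B)x_A − 5x_A².
∂π/∂x_A = 233 + x_B − 10x_A = 0, so x_A = 23.3 + 0.1x_B.
At x_B = 32: x_A = 23.3 + 0.1·32 = 26.5.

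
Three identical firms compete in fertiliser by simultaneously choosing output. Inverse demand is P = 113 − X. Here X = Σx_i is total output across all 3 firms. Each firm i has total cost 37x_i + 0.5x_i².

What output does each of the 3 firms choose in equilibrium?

A representative firm's profit is π_i = x_i(113 − X) − 37x_i − 0.5x_i², with X = x_i + Σ_{j≠i} x_j.
First-order condition: 76 − 3x_i − Σ_{j≠i} x_j = 0.
With identical firms, set every x_j = x: then 76 − 3x − 2x = 0, i.e. x = 76/5 = 15.2.

15.2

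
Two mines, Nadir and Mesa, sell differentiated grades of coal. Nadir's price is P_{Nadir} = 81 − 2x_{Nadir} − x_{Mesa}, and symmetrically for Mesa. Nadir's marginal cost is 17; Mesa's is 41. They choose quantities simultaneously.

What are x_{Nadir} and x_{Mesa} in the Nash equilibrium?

Mine Nadir's profit: π = x_{Nadir}(81 − 2x_{Nadir} − x_{Mesa}) − 17x_{Nadir}.
∂π/∂x_{Nadir} = 64 − 4x_{Nadir} − x_{Mesa} = 0 ⇒ x_{Nadir} = 16 − 0.25x_{Mesa}.
Similarly x_{Mesa} = 10 − 0.25x_{Nadir}.
Solving the two reaction functions simultaneously: (1 − (−0.25)(−0.25))x_{Nadir} = 16 − 0.25·10, so 0.9375x_{Nadir} = 13.5 and x_{Nadir} = 14.4.
Then x_{Mesa} = 10 − 0.25·14.4 = 6.4.

14.4, 6.4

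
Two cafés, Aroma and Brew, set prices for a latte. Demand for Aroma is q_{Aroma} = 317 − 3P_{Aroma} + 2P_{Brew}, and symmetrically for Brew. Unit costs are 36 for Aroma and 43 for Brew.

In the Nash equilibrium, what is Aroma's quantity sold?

214.6875

Aroma's profit: π = (P_{Aroma} − 36)(317 − 3P_{Aroma} + 2P_{Brew}).
∂π/∂P_{Aroma} = 425 − 6P_{Aroma} + 2P_{Brew} = 0 ⇒ P_{Aroma} = 425/6 + (1/3)P_{Brew}.
Similarly P_{Brew} = 223/3 + (1/3)P_{Aroma}.
Plugging P_{Brew} into Aroma's best response: P_{Aroma} = 425/6 + (1/3)(223/3 + (1/3)P_{Aroma}) ⇒ (8/9)P_{Aroma} = 1721/18, so P_{Aroma} = 107.5625.
Then P_{Brew} = 223/3 + (1/3)·107.5625 = 110.1875.
q_{Aroma} = 317 − 3·107.5625 + 2·110.1875 = 214.6875.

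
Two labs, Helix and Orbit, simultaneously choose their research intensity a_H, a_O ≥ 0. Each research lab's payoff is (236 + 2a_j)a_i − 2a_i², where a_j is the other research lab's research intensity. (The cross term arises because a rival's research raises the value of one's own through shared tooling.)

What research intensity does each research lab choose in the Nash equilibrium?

Helix's payoff is (236 + 2a_O)a_H − 2a_H².
∂π/∂a_H = 236 + 2a_O − 4a_H = 0, so a_H = 59 + 0.5a_O.
Setting a_H = a_O in the reaction function: a_H = 59 + 0.5a_H, so a_H = 59 / 0.5 = 118.

118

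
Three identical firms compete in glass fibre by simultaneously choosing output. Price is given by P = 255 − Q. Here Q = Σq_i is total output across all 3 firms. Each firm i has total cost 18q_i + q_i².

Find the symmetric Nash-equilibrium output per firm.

39.5

A representative firm's profit is π_i = q_i(255 − Q) − 18q_i − q_i², with Q = q_i + Σ_{j≠i} q_j.
First-order condition: 237 − 4q_i − Σ_{j≠i} q_j = 0.
With identical firms, set every q_j = q: then 237 − 4q − 2q = 0, i.e. q = 237/6 = 39.5.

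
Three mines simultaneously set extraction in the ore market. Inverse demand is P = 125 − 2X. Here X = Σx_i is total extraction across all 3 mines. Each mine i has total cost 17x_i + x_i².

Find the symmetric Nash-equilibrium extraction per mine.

10.8

A representative mine's profit is π_i = x_i(125 − 2X) − 17x_i − x_i², with X = x_i + Σ_{j≠i} x_j.
First-order condition: 108 − 6x_i − 2Σ_{j≠i} x_j = 0.
Imposing symmetry (x_j = x for all j) turns Σ_{j≠i} x_j into 2x, so 108 = 10x and x = 10.8.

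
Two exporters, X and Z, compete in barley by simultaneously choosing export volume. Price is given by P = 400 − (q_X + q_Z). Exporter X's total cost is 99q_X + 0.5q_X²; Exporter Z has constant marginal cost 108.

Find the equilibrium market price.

Exporter X's profit: π = q_X(400 − (q_X + q_Z)) − 99q_X − 0.5q_X².
∂π/∂q_X = 301 − 3q_X − q_Z = 0, so q_X = 301/3 − (1/3)q_Z.
For Z: ∂π/∂q_Z = 292 − 2q_Z − q_X = 0 ⇒ q_Z = 146 − 0.5q_X.
Substituting the second reaction function into the first: q_X = 301/3 − (1/3)(146 − 0.5q_X), which gives (5/6)q_X = 155/3 ⇒ q_X = 62.
Then q_Z = 146 − 0.5·62 = 115.
Equilibrium price: P = 400 − 177 = 223.

223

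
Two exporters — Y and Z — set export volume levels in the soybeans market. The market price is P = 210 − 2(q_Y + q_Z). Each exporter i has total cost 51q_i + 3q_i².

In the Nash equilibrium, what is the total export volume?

26.5

Exporter Y's profit: π = q_Y(210 − 2(q_Y + q_Z)) − 51q_Y − 3q_Y².
∂π/∂q_Y = 159 − 10q_Y − 2q_Z = 0, so q_Y = 15.9 − 0.2q_Z.
Setting q_Y = q_Z in the reaction function: q_Y = 15.9 − 0.2q_Y, so q_Y = 15.9 / 1.2 = 13.25.
Total export volume: 13.25 + 13.25 = 26.5.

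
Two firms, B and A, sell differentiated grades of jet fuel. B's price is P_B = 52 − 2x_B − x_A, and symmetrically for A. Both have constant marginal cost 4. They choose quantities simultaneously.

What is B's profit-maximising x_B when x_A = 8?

Firm B's profit: π = x_B(52 − 2x_B − x_A) − 4x_B.
∂π/∂x_B = 48 − 4x_B − x_A = 0 ⇒ x_B = 12 − 0.25x_A.
At x_A = 8: x_B = 12 − 0.25·8 = 10.

10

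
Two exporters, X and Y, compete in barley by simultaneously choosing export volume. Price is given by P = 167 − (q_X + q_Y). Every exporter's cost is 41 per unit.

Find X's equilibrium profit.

Exporter X's profit: π = q_X(167 − (q_X + q_Y)) − 41q_X.
∂π/∂q_X = 126 − 2q_X − q_Y = 0, so q_X = 63 − 0.5q_Y.
Setting q_X = q_Y in the reaction function: q_X = 63 − 0.5q_X, so q_X = 63 / 1.5 = 42.
Price P = 167 − 84 = 83.
X's profit: (83 − 41)·42 = 1764.

1764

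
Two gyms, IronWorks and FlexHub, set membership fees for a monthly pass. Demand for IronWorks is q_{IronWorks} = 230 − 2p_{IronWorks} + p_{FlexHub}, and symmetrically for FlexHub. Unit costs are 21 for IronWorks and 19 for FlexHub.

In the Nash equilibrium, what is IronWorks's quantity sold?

IronWorks's profit: π = (p_{IronWorks} − 21)(230 − 2p_{IronWorks} + p_{FlexHub}).
∂π/∂p_{IronWorks} = 272 − 4p_{IronWorks} + p_{FlexHub} = 0 ⇒ p_{IronWorks} = 68 + 0.25p_{FlexHub}.
Similarly p_{FlexHub} = 67 + 0.25p_{IronWorks}.
Substituting the second reaction function into the first: p_{IronWorks} = 68 + 0.25(67 + 0.25p_{IronWorks}), which gives 0.9375p_{IronWorks} = 84.75 ⇒ p_{IronWorks} = 90.4.
Then p_{FlexHub} = 67 + 0.25·90.4 = 89.6.
q_{IronWorks} = 230 − 2·90.4 + 89.6 = 138.8.

138.8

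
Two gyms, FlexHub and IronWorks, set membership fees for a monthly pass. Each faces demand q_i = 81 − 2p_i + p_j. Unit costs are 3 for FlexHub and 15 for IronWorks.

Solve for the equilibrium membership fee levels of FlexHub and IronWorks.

30.6, 35.4

FlexHub's profit: π = (p_{FlexHub} − 3)(81 − 2p_{FlexHub} + p_{IronWorks}).
∂π/∂p_{FlexHub} = 87 − 4p_{FlexHub} + p_{IronWorks} = 0 ⇒ p_{FlexHub} = 21.75 + 0.25p_{IronWorks}.
Similarly p_{IronWorks} = 27.75 + 0.25p_{FlexHub}.
Substituting the second reaction function into the first: p_{FlexHub} = 21.75 + 0.25(27.75 + 0.25p_{FlexHub}), which gives 0.9375p_{FlexHub} = 28.6875 ⇒ p_{FlexHub} = 30.6.
Then p_{IronWorks} = 27.75 + 0.25·30.6 = 35.4.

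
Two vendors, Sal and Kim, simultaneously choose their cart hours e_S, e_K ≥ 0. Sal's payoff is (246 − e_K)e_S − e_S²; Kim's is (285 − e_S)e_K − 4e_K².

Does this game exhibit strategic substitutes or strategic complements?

strategic substitutes

Expanding Sal's payoff: 246e_S − e_Ke_S − e_S².
∂π/∂e_S = 246 − e_K − 2e_S = 0, so e_S = 123 − 0.5e_K.
The best-response slope de_S/de_K = −0.5 < 0: the reaction function is downward-sloping, so the choices are strategic substitutes.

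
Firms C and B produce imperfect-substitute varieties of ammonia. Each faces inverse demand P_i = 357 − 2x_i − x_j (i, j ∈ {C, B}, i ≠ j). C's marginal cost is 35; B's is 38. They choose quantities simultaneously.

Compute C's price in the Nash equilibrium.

164.2

Firm C's profit: π = x_C(357 − 2x_C − x_B) − 35x_C.
∂π/∂x_C = 322 − 4x_C − x_B = 0 ⇒ x_C = 80.5 − 0.25x_B.
Similarly x_B = 79.75 − 0.25x_C.
Plugging x_B into C's best response: x_C = 80.5 − 0.25(79.75 − 0.25x_C) ⇒ 0.9375x_C = 60.5625, so x_C = 64.6.
Then x_B = 79.75 − 0.25·64.6 = 63.6.
P_C = 357 − 2·64.6 − 63.6 = 164.2.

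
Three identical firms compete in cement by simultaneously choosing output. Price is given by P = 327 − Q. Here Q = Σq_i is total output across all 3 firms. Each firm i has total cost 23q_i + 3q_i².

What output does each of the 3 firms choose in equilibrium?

A representative firm's profit is π_i = q_i(327 − Q) − 23q_i − 3q_i², with Q = q_i + Σ_{j≠i} q_j.
First-order condition: 304 − 8q_i − Σ_{j≠i} q_j = 0.
In a symmetric equilibrium every firm chooses the same q, so Σ_{j≠i} q_j = 2q. The condition becomes 304 − 10q = 0, giving q = 304/10 = 30.4.

30.4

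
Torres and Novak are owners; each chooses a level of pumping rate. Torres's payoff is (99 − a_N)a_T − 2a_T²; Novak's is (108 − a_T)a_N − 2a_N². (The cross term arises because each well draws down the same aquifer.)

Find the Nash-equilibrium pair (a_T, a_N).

19.2, 22.2

Expanding Torres's payoff: 99a_T − a_Na_T − 2a_T².
∂π/∂a_T = 99 − a_N − 4a_T = 0, so a_T = 24.75 − 0.25a_N.
Likewise for Novak: a_N = 27 − 0.25a_T.
Solving the two reaction functions simultaneously: (1 − (−0.25)(−0.25))a_T = 24.75 − 0.25·27, so 0.9375a_T = 18 and a_T = 19.2.
Then a_N = 27 − 0.25·19.2 = 22.2.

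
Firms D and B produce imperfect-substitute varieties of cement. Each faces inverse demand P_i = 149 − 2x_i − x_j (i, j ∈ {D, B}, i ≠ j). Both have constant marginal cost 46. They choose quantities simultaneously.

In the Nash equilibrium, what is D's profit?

Firm D's profit: π = x_D(149 − 2x_D − x_B) − 46x_D.
∂π/∂x_D = 103 − 4x_D − x_B = 0 ⇒ x_D = 25.75 − 0.25x_B.
By symmetry x_B = x_D; substituting into the reaction function, 1.25x_D = 25.75 and x_D = 20.6.
P_D = 149 − 2·20.6 − 20.6 = 87.2.
Profit = (87.2 − 46)·20.6 = 848.72.

848.72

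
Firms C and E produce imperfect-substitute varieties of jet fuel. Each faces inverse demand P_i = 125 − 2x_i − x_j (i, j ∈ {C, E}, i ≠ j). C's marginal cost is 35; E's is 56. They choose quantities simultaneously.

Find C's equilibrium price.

Firm C's profit: π = x_C(125 − 2x_C − x_E) − 35x_C.
∂π/∂x_C = 90 − 4x_C − x_E = 0 ⇒ x_C = 22.5 − 0.25x_E.
Similarly x_E = 17.25 − 0.25x_C.
Plugging x_E into C's best response: x_C = 22.5 − 0.25(17.25 − 0.25x_C) ⇒ 0.9375x_C = 18.1875, so x_C = 19.4.
Then x_E = 17.25 − 0.25·19.4 = 12.4.
P_C = 125 − 2·19.4 − 12.4 = 73.8.

73.8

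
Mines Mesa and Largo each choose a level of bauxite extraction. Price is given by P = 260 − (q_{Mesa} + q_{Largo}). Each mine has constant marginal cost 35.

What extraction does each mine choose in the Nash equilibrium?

Mine Mesa's profit: π = q_{Mesa}(260 − (q_{Mesa} + q_{Largo})) − 35q_{Mesa}.
∂π/∂q_{Mesa} = 225 − 2q_{Mesa} − q_{Largo} = 0, so q_{Mesa} = 112.5 − 0.5q_{Largo}.
Setting q_{Mesa} = q_{Largo} in the reaction function: q_{Mesa} = 112.5 − 0.5q_{Mesa}, so q_{Mesa} = 112.5 / 1.5 = 75.

75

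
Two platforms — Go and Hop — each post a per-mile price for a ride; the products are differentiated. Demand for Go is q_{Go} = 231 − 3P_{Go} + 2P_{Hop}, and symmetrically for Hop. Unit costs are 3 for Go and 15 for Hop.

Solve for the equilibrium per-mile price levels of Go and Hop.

Go's profit: π = (P_{Go} − 3)(231 − 3P_{Go} + 2P_{Hop}).
∂π/∂P_{Go} = 240 − 6P_{Go} + 2P_{Hop} = 0 ⇒ P_{Go} = 40 + (1/3)P_{Hop}.
Similarly P_{Hop} = 46 + (1/3)P_{Go}.
Plugging P_{Hop} into Go's best response: P_{Go} = 40 + (1/3)(46 + (1/3)P_{Go}) ⇒ (8/9)P_{Go} = 166/3, so P_{Go} = 62.25.
Then P_{Hop} = 46 + (1/3)·62.25 = 66.75.

62.25, 66.75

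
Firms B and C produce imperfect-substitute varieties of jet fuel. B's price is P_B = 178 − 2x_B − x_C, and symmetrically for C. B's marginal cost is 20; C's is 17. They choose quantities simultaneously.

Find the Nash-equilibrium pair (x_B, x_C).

31.4, 32.4

Firm B's profit: π = x_B(178 − 2x_B − x_C) − 20x_B.
∂π/∂x_B = 158 − 4x_B − x_C = 0 ⇒ x_B = 39.5 − 0.25x_C.
Similarly x_C = 40.25 − 0.25x_B.
Plugging x_C into B's best response: x_B = 39.5 − 0.25(40.25 − 0.25x_B) ⇒ 0.9375x_B = 29.4375, so x_B = 31.4.
Then x_C = 40.25 − 0.25·31.4 = 32.4.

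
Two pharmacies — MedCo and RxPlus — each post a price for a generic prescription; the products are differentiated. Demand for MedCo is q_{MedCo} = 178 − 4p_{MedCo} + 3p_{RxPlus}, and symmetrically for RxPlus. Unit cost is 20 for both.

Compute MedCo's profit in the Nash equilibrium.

MedCo's profit: π = (p_{MedCo} − 20)(178 − 4p_{MedCo} + 3p_{RxPlus}).
∂π/∂p_{MedCo} = 258 − 8p_{MedCo} + 3p_{RxPlus} = 0 ⇒ p_{MedCo} = 32.25 + 0.375p_{RxPlus}.
The game is symmetric, so in equilibrium p_{RxPlus} = p_{MedCo}: the reaction function gives 0.625p_{MedCo} = 32.25, hence p_{MedCo} = 51.6.
q_{MedCo} = 178 − 4·51.6 + 3·51.6 = 126.4.
Profit = (51.6 − 20)·126.4 = 3994.24.

3994.24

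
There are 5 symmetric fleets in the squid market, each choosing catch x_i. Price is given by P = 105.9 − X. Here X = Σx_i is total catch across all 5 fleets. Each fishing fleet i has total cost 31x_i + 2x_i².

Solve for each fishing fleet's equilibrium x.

7.49

A representative fishing fleet's profit is π_i = x_i(105.9 − X) − 31x_i − 2x_i², with X = x_i + Σ_{j≠i} x_j.
First-order condition: 74.9 − 6x_i − Σ_{j≠i} x_j = 0.
Imposing symmetry (x_j = x for all j) turns Σ_{j≠i} x_j into 4x, so 74.9 = 10x and x = 7.49.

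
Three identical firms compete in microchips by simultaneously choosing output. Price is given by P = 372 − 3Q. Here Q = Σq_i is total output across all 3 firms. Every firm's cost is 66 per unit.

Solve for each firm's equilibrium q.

A representative firm's profit is π_i = q_i(372 − 3Q) − 66q_i, with Q = q_i + Σ_{j≠i} q_j.
First-order condition: 306 − 6q_i − 3Σ_{j≠i} q_j = 0.
Imposing symmetry (q_j = q for all j) turns Σ_{j≠i} q_j into 2q, so 306 = 12q and q = 25.5.

25.5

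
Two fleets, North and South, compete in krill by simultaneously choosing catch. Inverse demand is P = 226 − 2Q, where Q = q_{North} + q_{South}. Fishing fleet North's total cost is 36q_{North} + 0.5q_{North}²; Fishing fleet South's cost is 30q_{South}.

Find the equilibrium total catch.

Fishing fleet North's profit: π = q_{North}(226 − 2(q_{North} + q_{South})) − 36q_{North} − 0.5q_{North}².
∂π/∂q_{North} = 190 − 5q_{North} − 2q_{South} = 0, so q_{North} = 38 − 0.4q_{South}.
For South: ∂π/∂q_{South} = 196 − 4q_{South} − 2q_{North} = 0 ⇒ q_{South} = 49 − 0.5q_{North}.
Plugging q_{South} into North's best response: q_{North} = 38 − 0.4(49 − 0.5q_{North}) ⇒ 0.8q_{North} = 18.4, so q_{North} = 23.
Then q_{South} = 49 − 0.5·23 = 37.5.
Total catch: 23 + 37.5 = 60.5.

60.5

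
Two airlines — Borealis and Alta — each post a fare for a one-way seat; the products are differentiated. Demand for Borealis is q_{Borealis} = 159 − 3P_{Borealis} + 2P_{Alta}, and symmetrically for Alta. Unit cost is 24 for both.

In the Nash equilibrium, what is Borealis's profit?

Borealis's profit: π = (P_{Borealis} − 24)(159 − 3P_{Borealis} + 2P_{Alta}).
∂π/∂P_{Borealis} = 231 − 6P_{Borealis} + 2P_{Alta} = 0 ⇒ P_{Borealis} = 38.5 + (1/3)P_{Alta}.
By symmetry P_{Alta} = P_{Borealis}; substituting into the reaction function, (2/3)P_{Borealis} = 38.5 and P_{Borealis} = 57.75.
q_{Borealis} = 159 − 3·57.75 + 2·57.75 = 101.25.
Profit = (57.75 − 24)·101.25 = 3417.1875.

3417.1875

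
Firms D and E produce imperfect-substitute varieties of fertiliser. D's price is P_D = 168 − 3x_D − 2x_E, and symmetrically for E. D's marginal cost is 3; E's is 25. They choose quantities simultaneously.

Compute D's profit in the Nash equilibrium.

1452

Firm D's profit: π = x_D(168 − 3x_D − 2x_E) − 3x_D.
∂π/∂x_D = 165 − 6x_D − 2x_E = 0 ⇒ x_D = 27.5 − (1/3)x_E.
Similarly x_E = 143/6 − (1/3)x_D.
Substituting the second reaction function into the first: x_D = 27.5 − (1/3)(143/6 − (1/3)x_D), which gives (8/9)x_D = 176/9 ⇒ x_D = 22.
Then x_E = 143/6 − (1/3)·22 = 16.5.
P_D = 168 − 3·22 − 2·16.5 = 69.
Profit = (69 − 3)·22 = 1452.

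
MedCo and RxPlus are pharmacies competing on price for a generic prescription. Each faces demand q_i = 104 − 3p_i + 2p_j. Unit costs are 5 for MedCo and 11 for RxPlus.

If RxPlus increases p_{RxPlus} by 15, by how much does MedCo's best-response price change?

MedCo's profit: π = (p_{MedCo} − 5)(104 − 3p_{MedCo} + 2p_{RxPlus}).
∂π/∂p_{MedCo} = 119 − 6p_{MedCo} + 2p_{RxPlus} = 0 ⇒ p_{MedCo} = 119/6 + (1/3)p_{RxPlus}.
The reaction-function slope is 1/3, so a 15-unit rise in p_{RxPlus} moves p_{MedCo} by 1/3 × 15 = 5. MedCo's best response rises — the actions are strategic complements.

5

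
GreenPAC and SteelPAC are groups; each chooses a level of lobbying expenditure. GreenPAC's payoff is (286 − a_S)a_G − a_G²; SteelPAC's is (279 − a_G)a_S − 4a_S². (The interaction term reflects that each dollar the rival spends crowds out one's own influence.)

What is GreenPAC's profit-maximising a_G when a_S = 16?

135

Expanding GreenPAC's payoff: 286a_G − a_Sa_G − a_G².
∂π/∂a_G = 286 − a_S − 2a_G = 0, so a_G = 143 − 0.5a_S.
At a_S = 16: a_G = 143 − 0.5·16 = 135.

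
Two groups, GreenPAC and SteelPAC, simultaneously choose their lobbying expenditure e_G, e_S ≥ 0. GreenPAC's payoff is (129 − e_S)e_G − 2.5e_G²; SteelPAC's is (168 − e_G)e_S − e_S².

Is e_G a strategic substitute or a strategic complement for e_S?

Expanding GreenPAC's payoff: 129e_G − e_Se_G − 2.5e_G².
∂π/∂e_G = 129 − e_S − 5e_G = 0, so e_G = 25.8 − 0.2e_S.
The best-response slope de_G/de_S = −0.2 < 0: the reaction function is downward-sloping, so the choices are strategic substitutes.

strategic substitutes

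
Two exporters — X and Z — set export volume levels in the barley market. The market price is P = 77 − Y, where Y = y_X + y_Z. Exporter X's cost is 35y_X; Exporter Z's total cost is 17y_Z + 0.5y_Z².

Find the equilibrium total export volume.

Exporter X's profit: π = y_X(77 − (y_X + y_Z)) − 35y_X.
∂π/∂y_X = 42 − 2y_X − y_Z = 0, so y_X = 21 − 0.5y_Z.
For Z: ∂π/∂y_Z = 60 − 3y_Z − y_X = 0 ⇒ y_Z = 20 − (1/3)y_X.
Plugging y_Z into X's best response: y_X = 21 − 0.5(20 − (1/3)y_X) ⇒ (5/6)y_X = 11, so y_X = 13.2.
Then y_Z = 20 − (1/3)·13.2 = 15.6.
Total export volume: 13.2 + 15.6 = 28.8.

28.8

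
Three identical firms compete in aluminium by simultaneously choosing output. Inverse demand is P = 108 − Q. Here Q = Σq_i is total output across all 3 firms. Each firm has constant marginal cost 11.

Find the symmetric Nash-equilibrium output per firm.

24.25

A representative firm's profit is π_i = q_i(108 − Q) − 11q_i, with Q = q_i + Σ_{j≠i} q_j.
First-order condition: 97 − 2q_i − Σ_{j≠i} q_j = 0.
With identical firms, set every q_j = q: then 97 − 2q − 2q = 0, i.e. q = 97/4 = 24.25.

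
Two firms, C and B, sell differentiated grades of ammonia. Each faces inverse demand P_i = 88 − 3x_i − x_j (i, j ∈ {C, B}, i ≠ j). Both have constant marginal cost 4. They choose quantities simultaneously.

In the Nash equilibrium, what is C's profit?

Firm C's profit: π = x_C(88 − 3x_C − x_B) − 4x_C.
∂π/∂x_C = 84 − 6x_C − x_B = 0 ⇒ x_C = 14 − (1/6)x_B.
Setting x_C = x_B in the reaction function: x_C = 14 − (1/6)x_C, so x_C = 14 / (7/6) = 12.
P_C = 88 − 3·12 − 12 = 40.
Profit = (40 − 4)·12 = 432.

432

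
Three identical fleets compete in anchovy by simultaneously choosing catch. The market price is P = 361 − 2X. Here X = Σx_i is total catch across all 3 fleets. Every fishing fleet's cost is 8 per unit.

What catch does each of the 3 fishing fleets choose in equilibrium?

A representative fishing fleet's profit is π_i = x_i(361 − 2X) − 8x_i, with X = x_i + Σ_{j≠i} x_j.
First-order condition: 353 − 4x_i − 2Σ_{j≠i} x_j = 0.
With identical fishing fleets, set every x_j = x: then 353 − 4x − 4x = 0, i.e. x = 353/8 = 44.125.

44.125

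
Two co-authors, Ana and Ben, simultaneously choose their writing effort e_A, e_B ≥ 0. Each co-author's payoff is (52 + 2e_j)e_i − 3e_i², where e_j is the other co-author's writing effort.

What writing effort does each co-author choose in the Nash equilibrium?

Ana's payoff is (52 + 2e_B)e_A − 3e_A².
∂π/∂e_A = 52 + 2e_B − 6e_A = 0, so e_A = 26/3 + (1/3)e_B.
By symmetry e_B = e_A; substituting into the reaction function, (2/3)e_A = 26/3 and e_A = 13.

13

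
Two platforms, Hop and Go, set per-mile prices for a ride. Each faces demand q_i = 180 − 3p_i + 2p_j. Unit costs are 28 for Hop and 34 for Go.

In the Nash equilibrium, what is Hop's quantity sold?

117.375

Hop's profit: π = (p_{Hop} − 28)(180 − 3p_{Hop} + 2p_{Go}).
∂π/∂p_{Hop} = 264 − 6p_{Hop} + 2p_{Go} = 0 ⇒ p_{Hop} = 44 + (1/3)p_{Go}.
Similarly p_{Go} = 47 + (1/3)p_{Hop}.
Substituting the second reaction function into the first: p_{Hop} = 44 + (1/3)(47 + (1/3)p_{Hop}), which gives (8/9)p_{Hop} = 179/3 ⇒ p_{Hop} = 67.125.
Then p_{Go} = 47 + (1/3)·67.125 = 69.375.
q_{Hop} = 180 − 3·67.125 + 2·69.375 = 117.375.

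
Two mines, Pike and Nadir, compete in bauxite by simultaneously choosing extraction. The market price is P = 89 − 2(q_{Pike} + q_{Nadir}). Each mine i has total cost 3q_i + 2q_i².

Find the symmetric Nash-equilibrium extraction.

8.6

Mine Pike's profit: π = q_{Pike}(89 − 2(q_{Pike} + q_{Nadir})) − 3q_{Pike} − 2q_{Pike}².
∂π/∂q_{Pike} = 86 − 8q_{Pike} − 2q_{Nadir} = 0, so q_{Pike} = 10.75 − 0.25q_{Nadir}.
Setting q_{Pike} = q_{Nadir} in the reaction function: q_{Pike} = 10.75 − 0.25q_{Pike}, so q_{Pike} = 10.75 / 1.25 = 8.6.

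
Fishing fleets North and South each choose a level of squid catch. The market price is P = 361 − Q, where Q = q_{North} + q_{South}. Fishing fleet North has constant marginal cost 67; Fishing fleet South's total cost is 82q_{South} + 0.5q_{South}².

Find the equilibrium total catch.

173.4

Fishing fleet North's profit: π = q_{North}(361 − (q_{North} + q_{South})) − 67q_{North}.
∂π/∂q_{North} = 294 − 2q_{North} − q_{South} = 0, so q_{North} = 147 − 0.5q_{South}.
For South: ∂π/∂q_{South} = 279 − 3q_{South} − q_{North} = 0 ⇒ q_{South} = 93 − (1/3)q_{North}.
Solving the two reaction functions simultaneously: (1 − (−0.5)(−1/3))q_{North} = 147 − 0.5·93, so (5/6)q_{North} = 100.5 and q_{North} = 120.6.
Then q_{South} = 93 − (1/3)·120.6 = 52.8.
Total catch: 120.6 + 52.8 = 173.4.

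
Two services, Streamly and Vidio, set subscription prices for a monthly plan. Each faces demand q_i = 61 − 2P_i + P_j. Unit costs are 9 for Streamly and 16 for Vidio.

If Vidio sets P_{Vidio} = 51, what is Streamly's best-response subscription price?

32.5

Streamly's profit: π = (P_{Streamly} − 9)(61 − 2P_{Streamly} + P_{Vidio}).
∂π/∂P_{Streamly} = 79 − 4P_{Streamly} + P_{Vidio} = 0 ⇒ P_{Streamly} = 19.75 + 0.25P_{Vidio}.
At P_{Vidio} = 51: P_{Streamly} = 19.75 + 0.25·51 = 32.5.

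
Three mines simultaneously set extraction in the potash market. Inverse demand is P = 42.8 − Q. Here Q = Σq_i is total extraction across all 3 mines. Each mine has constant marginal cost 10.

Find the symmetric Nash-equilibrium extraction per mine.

8.2

A representative mine's profit is π_i = q_i(42.8 − Q) − 10q_i, with Q = q_i + Σ_{j≠i} q_j.
First-order condition: 32.8 − 2q_i − Σ_{j≠i} q_j = 0.
Imposing symmetry (q_j = q for all j) turns Σ_{j≠i} q_j into 2q, so 32.8 = 4q and q = 8.2.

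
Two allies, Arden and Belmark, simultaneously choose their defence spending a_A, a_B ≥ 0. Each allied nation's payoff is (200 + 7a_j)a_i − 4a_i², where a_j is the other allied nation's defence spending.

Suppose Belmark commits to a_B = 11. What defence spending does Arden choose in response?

34.625

Arden's payoff is (200 + 7a_B)a_A − 4a_A².
∂π/∂a_A = 200 + 7a_B − 8a_A = 0, so a_A = 25 + 0.875a_B.
At a_B = 11: a_A = 25 + 0.875·11 = 34.625.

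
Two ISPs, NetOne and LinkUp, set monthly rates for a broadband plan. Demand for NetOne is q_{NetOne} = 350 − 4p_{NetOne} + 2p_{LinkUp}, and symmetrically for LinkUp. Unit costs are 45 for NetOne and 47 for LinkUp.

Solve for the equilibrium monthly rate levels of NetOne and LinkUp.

88.6, 89.4

NetOne's profit: π = (p_{NetOne} − 45)(350 − 4p_{NetOne} + 2p_{LinkUp}).
∂π/∂p_{NetOne} = 530 − 8p_{NetOne} + 2p_{LinkUp} = 0 ⇒ p_{NetOne} = 66.25 + 0.25p_{LinkUp}.
Similarly p_{LinkUp} = 67.25 + 0.25p_{NetOne}.
Substituting the second reaction function into the first: p_{NetOne} = 66.25 + 0.25(67.25 + 0.25p_{NetOne}), which gives 0.9375p_{NetOne} = 83.0625 ⇒ p_{NetOne} = 88.6.
Then p_{LinkUp} = 67.25 + 0.25·88.6 = 89.4.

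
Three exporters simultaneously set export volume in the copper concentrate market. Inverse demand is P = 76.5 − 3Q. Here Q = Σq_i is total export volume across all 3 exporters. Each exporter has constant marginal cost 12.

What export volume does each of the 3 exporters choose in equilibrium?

A representative exporter's profit is π_i = q_i(76.5 − 3Q) − 12q_i, with Q = q_i + Σ_{j≠i} q_j.
First-order condition: 64.5 − 6q_i − 3Σ_{j≠i} q_j = 0.
In a symmetric equilibrium every exporter chooses the same q, so Σ_{j≠i} q_j = 2q. The condition becomes 64.5 − 12q = 0, giving q = 64.5/12 = 5.375.

5.375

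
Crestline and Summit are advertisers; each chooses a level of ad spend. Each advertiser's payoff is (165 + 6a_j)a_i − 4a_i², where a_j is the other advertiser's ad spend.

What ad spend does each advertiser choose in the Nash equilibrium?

Crestline's payoff is (165 + 6a_S)a_C − 4a_C².
∂π/∂a_C = 165 + 6a_S − 8a_C = 0, so a_C = 20.625 + 0.75a_S.
By symmetry a_S = a_C; substituting into the reaction function, 0.25a_C = 20.625 and a_C = 82.5.

82.5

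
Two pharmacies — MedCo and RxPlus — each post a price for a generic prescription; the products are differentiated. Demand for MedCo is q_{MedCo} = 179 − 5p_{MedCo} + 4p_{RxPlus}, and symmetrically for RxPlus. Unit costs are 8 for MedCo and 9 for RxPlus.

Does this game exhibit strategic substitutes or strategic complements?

MedCo's profit: π = (p_{MedCo} − 8)(179 − 5p_{MedCo} + 4p_{RxPlus}).
∂π/∂p_{MedCo} = 219 − 10p_{MedCo} + 4p_{RxPlus} = 0 ⇒ p_{MedCo} = 21.9 + 0.4p_{RxPlus}.
The best-response slope dp_{MedCo}/dp_{RxPlus} = 0.4 > 0: the reaction function is upward-sloping, so the choices are strategic complements.

strategic complements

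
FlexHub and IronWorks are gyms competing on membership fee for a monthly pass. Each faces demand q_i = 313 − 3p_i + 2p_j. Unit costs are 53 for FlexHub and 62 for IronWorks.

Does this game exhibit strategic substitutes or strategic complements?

strategic complements

FlexHub's profit: π = (p_{FlexHub} − 53)(313 − 3p_{FlexHub} + 2p_{IronWorks}).
∂π/∂p_{FlexHub} = 472 − 6p_{FlexHub} + 2p_{IronWorks} = 0 ⇒ p_{FlexHub} = 236/3 + (1/3)p_{IronWorks}.
The best-response slope dp_{FlexHub}/dp_{IronWorks} = 1/3 > 0: the reaction function is upward-sloping, so the choices are strategic complements.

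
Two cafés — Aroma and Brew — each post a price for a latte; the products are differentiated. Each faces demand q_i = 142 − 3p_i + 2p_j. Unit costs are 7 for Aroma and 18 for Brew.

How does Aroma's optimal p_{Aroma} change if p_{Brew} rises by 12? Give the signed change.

Aroma's profit: π = (p_{Aroma} − 7)(142 − 3p_{Aroma} + 2p_{Brew}).
∂π/∂p_{Aroma} = 163 − 6p_{Aroma} + 2p_{Brew} = 0 ⇒ p_{Aroma} = 163/6 + (1/3)p_{Brew}.
The reaction-function slope is 1/3, so a 12-unit rise in p_{Brew} moves p_{Aroma} by 1/3 × 12 = 4. Aroma's best response rises — the actions are strategic complements.

4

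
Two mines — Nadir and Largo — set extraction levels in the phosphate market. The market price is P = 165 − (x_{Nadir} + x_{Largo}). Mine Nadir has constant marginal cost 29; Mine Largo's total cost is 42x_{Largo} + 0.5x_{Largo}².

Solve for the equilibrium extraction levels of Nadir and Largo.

Mine Nadir's profit: π = x_{Nadir}(165 − (x_{Nadir} + x_{Largo})) − 29x_{Nadir}.
∂π/∂x_{Nadir} = 136 − 2x_{Nadir} − x_{Largo} = 0, so x_{Nadir} = 68 − 0.5x_{Largo}.
For Largo: ∂π/∂x_{Largo} = 123 − 3x_{Largo} − x_{Nadir} = 0 ⇒ x_{Largo} = 41 − (1/3)x_{Nadir}.
Substituting the second reaction function into the first: x_{Nadir} = 68 − 0.5(41 − (1/3)x_{Nadir}), which gives (5/6)x_{Nadir} = 47.5 ⇒ x_{Nadir} = 57.
Then x_{Largo} = 41 − (1/3)·57 = 22.

57, 22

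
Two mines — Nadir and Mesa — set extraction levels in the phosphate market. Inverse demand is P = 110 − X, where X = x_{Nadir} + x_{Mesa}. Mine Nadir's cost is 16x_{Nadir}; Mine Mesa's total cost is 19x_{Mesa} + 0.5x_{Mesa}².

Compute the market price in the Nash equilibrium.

Mine Nadir's profit: π = x_{Nadir}(110 − (x_{Nadir} + x_{Mesa})) − 16x_{Nadir}.
∂π/∂x_{Nadir} = 94 − 2x_{Nadir} − x_{Mesa} = 0, so x_{Nadir} = 47 − 0.5x_{Mesa}.
For Mesa: ∂π/∂x_{Mesa} = 91 − 3x_{Mesa} − x_{Nadir} = 0 ⇒ x_{Mesa} = 91/3 − (1/3)x_{Nadir}.
Solving the two reaction functions simultaneously: (1 − (−0.5)(−1/3))x_{Nadir} = 47 − 0.5·(91/3), so (5/6)x_{Nadir} = 191/6 and x_{Nadir} = 38.2.
Then x_{Mesa} = 91/3 − (1/3)·38.2 = 17.6.
Equilibrium price: P = 110 − 55.8 = 54.2.

54.2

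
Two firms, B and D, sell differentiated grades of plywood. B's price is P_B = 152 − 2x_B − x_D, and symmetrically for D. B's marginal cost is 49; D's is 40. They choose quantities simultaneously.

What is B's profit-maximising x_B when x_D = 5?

24.5

Firm B's profit: π = x_B(152 − 2x_B − x_D) − 49x_B.
∂π/∂x_B = 103 − 4x_B − x_D = 0 ⇒ x_B = 25.75 − 0.25x_D.
At x_D = 5: x_B = 25.75 − 0.25·5 = 24.5.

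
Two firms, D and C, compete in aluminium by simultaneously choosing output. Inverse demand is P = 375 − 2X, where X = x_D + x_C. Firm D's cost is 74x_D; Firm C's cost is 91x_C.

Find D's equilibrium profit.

Firm D's profit: π = x_D(375 − 2(x_D + x_C)) − 74x_D.
∂π/∂x_D = 301 − 4x_D − 2x_C = 0, so x_D = 75.25 − 0.5x_C.
By the same steps for C: x_C = 71 − 0.5x_D.
Substituting the second reaction function into the first: x_D = 75.25 − 0.5(71 − 0.5x_D), which gives 0.75x_D = 39.75 ⇒ x_D = 53.
Then x_C = 71 − 0.5·53 = 44.5.
Price P = 375 − 2·97.5 = 180.
D's profit: (180 − 74)·53 = 5618.

5618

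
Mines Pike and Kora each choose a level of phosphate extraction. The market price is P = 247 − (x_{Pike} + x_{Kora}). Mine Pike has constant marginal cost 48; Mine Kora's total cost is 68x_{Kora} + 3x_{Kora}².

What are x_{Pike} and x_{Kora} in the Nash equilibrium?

94.2, 10.6

Mine Pike's profit: π = x_{Pike}(247 − (x_{Pike} + x_{Kora})) − 48x_{Pike}.
∂π/∂x_{Pike} = 199 − 2x_{Pike} − x_{Kora} = 0, so x_{Pike} = 99.5 − 0.5x_{Kora}.
For Kora: ∂π/∂x_{Kora} = 179 − 8x_{Kora} − x_{Pike} = 0 ⇒ x_{Kora} = 22.375 − 0.125x_{Pike}.
Solving the two reaction functions simultaneously: (1 − (−0.5)(−0.125))x_{Pike} = 99.5 − 0.5·22.375, so 0.9375x_{Pike} = 88.3125 and x_{Pike} = 94.2.
Then x_{Kora} = 22.375 − 0.125·94.2 = 10.6.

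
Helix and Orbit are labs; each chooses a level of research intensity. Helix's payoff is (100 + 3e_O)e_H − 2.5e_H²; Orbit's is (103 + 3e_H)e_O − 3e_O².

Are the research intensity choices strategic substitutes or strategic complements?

Expanding Helix's payoff: 100e_H + 3e_Oe_H − 2.5e_H².
∂π/∂e_H = 100 + 3e_O − 5e_H = 0, so e_H = 20 + 0.6e_O.
The best-response slope de_H/de_O = 0.6 > 0: the reaction function is upward-sloping, so the choices are strategic complements.

strategic complements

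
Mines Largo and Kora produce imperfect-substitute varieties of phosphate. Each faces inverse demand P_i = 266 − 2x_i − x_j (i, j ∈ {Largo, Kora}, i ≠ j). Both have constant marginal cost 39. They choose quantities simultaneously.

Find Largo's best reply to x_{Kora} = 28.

Mine Largo's profit: π = x_{Largo}(266 − 2x_{Largo} − x_{Kora}) − 39x_{Largo}.
∂π/∂x_{Largo} = 227 − 4x_{Largo} − x_{Kora} = 0 ⇒ x_{Largo} = 56.75 − 0.25x_{Kora}.
At x_{Kora} = 28: x_{Largo} = 56.75 − 0.25·28 = 49.75.

49.75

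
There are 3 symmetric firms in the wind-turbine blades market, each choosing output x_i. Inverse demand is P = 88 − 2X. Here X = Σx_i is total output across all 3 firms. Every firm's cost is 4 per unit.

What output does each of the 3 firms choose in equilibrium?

10.5

A representative firm's profit is π_i = x_i(88 − 2X) − 4x_i, with X = x_i + Σ_{j≠i} x_j.
First-order condition: 84 − 4x_i − 2Σ_{j≠i} x_j = 0.
In a symmetric equilibrium every firm chooses the same x, so Σ_{j≠i} x_j = 2x. The condition becomes 84 − 8x = 0, giving x = 84/8 = 10.5.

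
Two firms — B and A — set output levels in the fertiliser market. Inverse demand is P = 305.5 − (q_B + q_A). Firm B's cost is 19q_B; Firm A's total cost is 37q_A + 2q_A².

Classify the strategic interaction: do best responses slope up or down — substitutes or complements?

strategic substitutes

Firm B's profit: π = q_B(305.5 − (q_B + q_A)) − 19q_B.
∂π/∂q_B = 286.5 − 2q_B − q_A = 0, so q_B = 143.25 − 0.5q_A.
The best-response slope dq_B/dq_A = −0.5 < 0: the reaction function is downward-sloping, so the choices are strategic substitutes.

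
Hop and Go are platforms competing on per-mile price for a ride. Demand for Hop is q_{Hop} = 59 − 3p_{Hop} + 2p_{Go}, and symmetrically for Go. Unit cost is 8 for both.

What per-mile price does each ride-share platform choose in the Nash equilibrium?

Hop's profit: π = (p_{Hop} − 8)(59 − 3p_{Hop} + 2p_{Go}).
∂π/∂p_{Hop} = 83 − 6p_{Hop} + 2p_{Go} = 0 ⇒ p_{Hop} = 83/6 + (1/3)p_{Go}.
By symmetry p_{Go} = p_{Hop}; substituting into the reaction function, (2/3)p_{Hop} = 83/6 and p_{Hop} = 20.75.

20.75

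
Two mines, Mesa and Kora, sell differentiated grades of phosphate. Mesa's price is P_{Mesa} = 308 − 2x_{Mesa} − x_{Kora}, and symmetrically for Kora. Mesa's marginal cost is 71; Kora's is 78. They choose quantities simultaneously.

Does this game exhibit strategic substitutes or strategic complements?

Mine Mesa's profit: π = x_{Mesa}(308 − 2x_{Mesa} − x_{Kora}) − 71x_{Mesa}.
∂π/∂x_{Mesa} = 237 − 4x_{Mesa} − x_{Kora} = 0 ⇒ x_{Mesa} = 59.25 − 0.25x_{Kora}.
The best-response slope dx_{Mesa}/dx_{Kora} = −0.25 < 0: the reaction function is downward-sloping, so the choices are strategic substitutes.

strategic substitutes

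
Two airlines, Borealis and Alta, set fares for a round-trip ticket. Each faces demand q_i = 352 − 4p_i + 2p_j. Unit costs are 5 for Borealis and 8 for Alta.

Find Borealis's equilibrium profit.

Borealis's profit: π = (p_{Borealis} − 5)(352 − 4p_{Borealis} + 2p_{Alta}).
∂π/∂p_{Borealis} = 372 − 8p_{Borealis} + 2p_{Alta} = 0 ⇒ p_{Borealis} = 46.5 + 0.25p_{Alta}.
Similarly p_{Alta} = 48 + 0.25p_{Borealis}.
Plugging p_{Alta} into Borealis's best response: p_{Borealis} = 46.5 + 0.25(48 + 0.25p_{Borealis}) ⇒ 0.9375p_{Borealis} = 58.5, so p_{Borealis} = 62.4.
Then p_{Alta} = 48 + 0.25·62.4 = 63.6.
q_{Borealis} = 352 − 4·62.4 + 2·63.6 = 229.6.
Profit = (62.4 − 5)·229.6 = 13179.04.

13179.04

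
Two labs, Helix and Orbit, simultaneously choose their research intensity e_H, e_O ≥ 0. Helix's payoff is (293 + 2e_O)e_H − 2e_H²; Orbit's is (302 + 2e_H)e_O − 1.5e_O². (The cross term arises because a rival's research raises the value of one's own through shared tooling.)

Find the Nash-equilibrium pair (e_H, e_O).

Expanding Helix's payoff: 293e_H + 2e_Oe_H − 2e_H².
∂π/∂e_H = 293 + 2e_O − 4e_H = 0, so e_H = 73.25 + 0.5e_O.
Likewise for Orbit: e_O = 302/3 + (2/3)e_H.
Solving the two reaction functions simultaneously: (1 − (0.5)(2/3))e_H = 73.25 + 0.5·(302/3), so (2/3)e_H = 1483/12 and e_H = 185.375.
Then e_O = 302/3 + (2/3)·185.375 = 224.25.

185.375, 224.25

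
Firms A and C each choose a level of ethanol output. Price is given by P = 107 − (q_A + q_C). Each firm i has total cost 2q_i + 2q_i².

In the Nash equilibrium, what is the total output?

30

Firm A's profit: π = q_A(107 − (q_A + q_C)) − 2q_A − 2q_A².
∂π/∂q_A = 105 − 6q_A − q_C = 0, so q_A = 17.5 − (1/6)q_C.
The game is symmetric, so in equilibrium q_C = q_A: the reaction function gives (7/6)q_A = 17.5, hence q_A = 15.
Total output: 15 + 15 = 30.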